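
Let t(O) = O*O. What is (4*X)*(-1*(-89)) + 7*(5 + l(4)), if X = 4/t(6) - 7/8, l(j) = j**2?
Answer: -2249/18 ≈ -124.94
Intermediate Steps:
t(O) = O**2
X = -55/72 (X = 4/(6**2) - 7/8 = 4/36 - 7*1/8 = 4*(1/36) - 7/8 = 1/9 - 7/8 = -55/72 ≈ -0.76389)
(4*X)*(-1*(-89)) + 7*(5 + l(4)) = (4*(-55/72))*(-1*(-89)) + 7*(5 + 4**2) = -55/18*89 + 7*(5 + 16) = -4895/18 + 7*21 = -4895/18 + 147 = -2249/18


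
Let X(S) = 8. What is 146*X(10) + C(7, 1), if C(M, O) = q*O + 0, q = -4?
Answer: 1164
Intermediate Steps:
C(M, O) = -4*O (C(M, O) = -4*O + 0 = -4*O)
146*X(10) + C(7, 1) = 146*8 - 4*1 = 1168 - 4 = 1164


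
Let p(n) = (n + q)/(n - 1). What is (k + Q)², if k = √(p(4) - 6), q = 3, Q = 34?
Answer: (102 + I*√33)²/9 ≈ 1152.3 + 130.21*I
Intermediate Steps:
p(n) = (3 + n)/(-1 + n) (p(n) = (n + 3)/(n - 1) = (3 + n)/(-1 + n))
k = I*√33/3 (k = √((3 + 4)/(-1 + 4) - 6) = √(7/3 - 6) = √(-11/3) = I*√33/3 ≈ 1.9149*I)
(k + Q)² = (I*√33/3 + 34)² = (34 + I*√33/3)²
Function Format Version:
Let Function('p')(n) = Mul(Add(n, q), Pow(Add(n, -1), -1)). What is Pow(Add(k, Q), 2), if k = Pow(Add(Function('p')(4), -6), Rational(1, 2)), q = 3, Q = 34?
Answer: Mul(Rational(1, 9), Pow(Add(102, Mul(I, Pow(33, Rational(1, 2)))), 2)) ≈ Add(1152.3, Mul(130.21, I))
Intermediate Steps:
Function('p')(n) = Mul(Pow(Add(-1, n), -1), Add(3, n)) (Function('p')(n) = Mul(Add(n, 3), Pow(Add(n, -1), -1)) = Mul(Add(3, n), Pow(Add(-1, n), -1)) = Mul(Pow(Add(-1, n), -1), Add(3, n)))
k = Mul(Rational(1, 3), I, Pow(33, Rational(1, 2))) (k = Pow(Add(Mul(Pow(Add(-1, 4), -1), Add(3, 4)), -6), Rational(1, 2)) = Pow(Add(Mul(Pow(3, -1), 7), -6), Rational(1, 2)) = Pow(Add(Mul(Rational(1, 3), 7), -6), Rational(1, 2)) = Pow(Add(Rational(7, 3), -6), Rational(1, 2)) = Pow(Rational(-11, 3), Rational(1, 2)) = Mul(Rational(1, 3), I, Pow(33, Rational(1, 2))) ≈ Mul(1.9149, I))
Pow(Add(k, Q), 2) = Pow(Add(Mul(Rational(1, 3), I, Pow(33, Rational(1, 2))), 34), 2) = Pow(Add(34, Mul(Rational(1, 3), I, Pow(33, Rational(1, 2)))), 2)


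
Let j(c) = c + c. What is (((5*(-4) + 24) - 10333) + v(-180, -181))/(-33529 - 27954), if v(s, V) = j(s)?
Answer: 10689/61483 ≈ 0.17385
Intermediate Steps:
j(c) = 2*c
v(s, V) = 2*s
(((5*(-4) + 24) - 10333) + v(-180, -181))/(-33529 - 27954) = (((5*(-4) + 24) - 10333) + 2*(-180))/(-33529 - 27954) = (((-20 + 24) - 10333) - 360)/(-61483) = ((4 - 10333) - 360)*(-1/61483) = (-10329 - 360)*(-1/61483) = -10689*(-1/61483) = 10689/61483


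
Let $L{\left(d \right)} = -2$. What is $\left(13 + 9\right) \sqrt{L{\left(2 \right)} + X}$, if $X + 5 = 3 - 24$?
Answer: $44 i \sqrt{7} \approx 116.41 i$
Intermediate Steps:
$X = -26$ ($X = -5 + \left(3 - 24\right) = -5 - 21 = -26$)
$\left(13 + 9\right) \sqrt{L{\left(2 \right)} + X} = \left(13 + 9\right) \sqrt{-2 - 26} = 22 \sqrt{-28} = 22 \cdot 2 i \sqrt{7} = 44 i \sqrt{7}$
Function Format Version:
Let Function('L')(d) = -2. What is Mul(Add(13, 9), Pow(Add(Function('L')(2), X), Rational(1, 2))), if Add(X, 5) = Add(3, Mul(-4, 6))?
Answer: Mul(44, I, Pow(7, Rational(1, 2))) ≈ Mul(116.41, I)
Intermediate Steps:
X = -26 (X = Add(-5, Add(3, Mul(-4, 6))) = Add(-5, Add(3, -24)) = Add(-5, -21) = -26)
Mul(Add(13, 9), Pow(Add(Function('L')(2), X), Rational(1, 2))) = Mul(Add(13, 9), Pow(Add(-2, -26), Rational(1, 2))) = Mul(22, Pow(-28, Rational(1, 2))) = Mul(22, Mul(2, I, Pow(7, Rational(1, 2)))) = Mul(44, I, Pow(7, Rational(1, 2)))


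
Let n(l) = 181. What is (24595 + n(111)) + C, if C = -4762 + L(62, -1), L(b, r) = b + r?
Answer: 20075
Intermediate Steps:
C = -4701 (C = -4762 + (62 - 1) = -4762 + 61 = -4701)
(24595 + n(111)) + C = (24595 + 181) - 4701 = 24776 - 4701 = 20075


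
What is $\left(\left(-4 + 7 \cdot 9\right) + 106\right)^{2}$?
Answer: $27225$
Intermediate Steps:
$\left(\left(-4 + 7 \cdot 9\right) + 106\right)^{2} = \left(\left(-4 + 63\right) + 106\right)^{2} = \left(59 + 106\right)^{2} = 165^{2} = 27225$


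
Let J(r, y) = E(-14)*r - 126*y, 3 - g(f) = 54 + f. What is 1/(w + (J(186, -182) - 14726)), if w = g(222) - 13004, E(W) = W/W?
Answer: -1/4885 ≈ -0.00020471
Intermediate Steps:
g(f) = -51 - f (g(f) = 3 - (54 + f) = 3 + (-54 - f) = -51 - f)
E(W) = 1
J(r, y) = r - 126*y (J(r, y) = 1*r - 126*y = r - 126*y)
w = -13277 (w = (-51 - 1*222) - 13004 = (-51 - 222) - 13004 = -273 - 13004 = -13277)
1/(w + (J(186, -182) - 14726)) = 1/(-13277 + ((186 - 126*(-182)) - 14726)) = 1/(-13277 + ((186 + 22932) - 14726)) = 1/(-13277 + (23118 - 14726)) = 1/(-13277 + 8392) = 1/(-4885) = -1/4885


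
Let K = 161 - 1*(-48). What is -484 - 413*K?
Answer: -86801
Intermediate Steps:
K = 209 (K = 161 + 48 = 209)
-484 - 413*K = -484 - 413*209 = -484 - 86317 = -86801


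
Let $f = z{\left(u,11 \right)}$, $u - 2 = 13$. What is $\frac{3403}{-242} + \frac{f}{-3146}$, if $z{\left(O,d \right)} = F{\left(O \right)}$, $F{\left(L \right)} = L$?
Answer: $- \frac{22127}{1573} \approx -14.067$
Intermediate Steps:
$u = 15$ ($u = 2 + 13 = 15$)
$z{\left(O,d \right)} = O$
$f = 15$
$\frac{3403}{-242} + \frac{f}{-3146} = \frac{3403}{-242} + \frac{15}{-3146} = 3403 \left(- \frac{1}{242}\right) + 15 \left(- \frac{1}{3146}\right) = - \frac{3403}{242} - \frac{15}{3146} = - \frac{22127}{1573}$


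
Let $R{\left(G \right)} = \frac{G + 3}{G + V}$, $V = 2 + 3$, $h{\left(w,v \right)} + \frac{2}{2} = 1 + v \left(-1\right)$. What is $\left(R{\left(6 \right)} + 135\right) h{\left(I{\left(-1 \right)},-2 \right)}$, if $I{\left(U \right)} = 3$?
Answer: $\frac{2988}{11} \approx 271.64$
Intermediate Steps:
$h{\left(w,v \right)} = - v$ ($h{\left(w,v \right)} = -1 + \left(1 + v \left(-1\right)\right) = -1 - \left(-1 + v\right) = - v$)
$V = 5$
$R{\left(G \right)} = \frac{3 + G}{5 + G}$ ($R{\left(G \right)} = \frac{G + 3}{G + 5} = \frac{3 + G}{5 + G}$)
$\left(R{\left(6 \right)} + 135\right) h{\left(I{\left(-1 \right)},-2 \right)} = \left(\frac{3 + 6}{5 + 6} + 135\right) \left(\left(-1\right) \left(-2\right)\right) = \left(\frac{1}{11} \cdot 9 + 135\right) 2 = \left(\frac{9}{11} + 135\right) 2 = \frac{1494}{11} \cdot 2 = \frac{2988}{11}$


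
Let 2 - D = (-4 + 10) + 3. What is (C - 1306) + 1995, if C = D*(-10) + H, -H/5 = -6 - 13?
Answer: 854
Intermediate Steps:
H = 95 (H = -5*(-6 - 13) = -5*(-19) = 95)
D = -7 (D = 2 - ((-4 + 10) + 3) = 2 - (6 + 3) = 2 - 1*9 = 2 - 9 = -7)
C = 165 (C = -7*(-10) + 95 = 70 + 95 = 165)
(C - 1306) + 1995 = (165 - 1306) + 1995 = -1141 + 1995 = 854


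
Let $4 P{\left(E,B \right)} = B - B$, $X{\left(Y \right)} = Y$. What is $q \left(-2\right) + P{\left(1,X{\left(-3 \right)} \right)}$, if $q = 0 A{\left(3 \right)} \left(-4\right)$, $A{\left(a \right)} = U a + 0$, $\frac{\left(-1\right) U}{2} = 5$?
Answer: $0$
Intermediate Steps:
$U = -10$ ($U = \left(-2\right) 5 = -10$)
$A{\left(a \right)} = - 10 a$ ($A{\left(a \right)} = - 10 a + 0 = - 10 a$)
$P{\left(E,B \right)} = 0$ ($P{\left(E,B \right)} = \frac{B - B}{4} = \frac{1}{4} \cdot 0 = 0$)
$q = 0$ ($q = 0 \left(\left(-10\right) 3\right) \left(-4\right) = 0 \left(-30\right) \left(-4\right) = 0 \left(-4\right) = 0$)
$q \left(-2\right) + P{\left(1,X{\left(-3 \right)} \right)} = 0 \left(-2\right) + 0 = 0 + 0 = 0$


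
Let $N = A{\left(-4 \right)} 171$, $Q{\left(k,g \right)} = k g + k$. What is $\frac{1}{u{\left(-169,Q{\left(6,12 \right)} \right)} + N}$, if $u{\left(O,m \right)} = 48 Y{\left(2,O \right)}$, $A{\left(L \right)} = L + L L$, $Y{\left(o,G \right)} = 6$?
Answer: $\frac{1}{2340} \approx 0.00042735$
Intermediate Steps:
$A{\left(L \right)} = L + L^{2}$
$Q{\left(k,g \right)} = k + g k$ ($Q{\left(k,g \right)} = g k + k = k + g k$)
$u{\left(O,m \right)} = 288$ ($u{\left(O,m \right)} = 48 \cdot 6 = 288$)
$N = 2052$ ($N = - 4 \left(1 - 4\right) 171 = \left(-4\right) \left(-3\right) 171 = 12 \cdot 171 = 2052$)
$\frac{1}{u{\left(-169,Q{\left(6,12 \right)} \right)} + N} = \frac{1}{288 + 2052} = \frac{1}{2340}$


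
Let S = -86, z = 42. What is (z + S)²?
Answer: 1936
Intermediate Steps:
(z + S)² = (42 - 86)² = (-44)² = 1936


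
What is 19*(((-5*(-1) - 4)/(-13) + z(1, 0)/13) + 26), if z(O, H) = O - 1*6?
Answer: 6308/13 ≈ 485.23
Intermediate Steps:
z(O, H) = -6 + O (z(O, H) = O - 6 = -6 + O)
19*(((-5*(-1) - 4)/(-13) + z(1, 0)/13) + 26) = 19*(((-5*(-1) - 4)/(-13) + (-6 + 1)/13) + 26) = 19*(((5 - 4)*(-1/13) - 5*1/13) + 26) = 19*((1*(-1/13) - 5/13) + 26) = 19*((-1/13 - 5/13) + 26) = 19*(-6/13 + 26) = 19*(332/13) = 6308/13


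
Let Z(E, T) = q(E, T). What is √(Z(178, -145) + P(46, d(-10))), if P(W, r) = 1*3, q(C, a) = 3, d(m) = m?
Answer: √6 ≈ 2.4495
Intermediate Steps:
Z(E, T) = 3
P(W, r) = 3
√(Z(178, -145) + P(46, d(-10))) = √(3 + 3) = √6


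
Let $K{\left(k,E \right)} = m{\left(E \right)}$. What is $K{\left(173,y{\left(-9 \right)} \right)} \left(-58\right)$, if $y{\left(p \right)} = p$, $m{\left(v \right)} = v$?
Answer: $522$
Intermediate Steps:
$K{\left(k,E \right)} = E$
$K{\left(173,y{\left(-9 \right)} \right)} \left(-58\right) = \left(-9\right) \left(-58\right) = 522$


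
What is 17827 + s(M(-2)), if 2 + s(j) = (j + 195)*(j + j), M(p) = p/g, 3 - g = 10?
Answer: 878893/49 ≈ 17937.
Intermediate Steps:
g = -7 (g = 3 - 1*10 = 3 - 10 = -7)
M(p) = -p/7 (M(p) = p/(-7) = p*(-1/7) = -p/7)
s(j) = -2 + 2*j*(195 + j) (s(j) = -2 + (j + 195)*(j + j) = -2 + (195 + j)*(2*j) = -2 + 2*j*(195 + j))
17827 + s(M(-2)) = 17827 + (-2 + 2*(-1/7*(-2))**2 + 390*(-1/7*(-2))) = 17827 + (-2 + 2*(2/7)**2 + 390*(2/7)) = 17827 + (-2 + 2*(4/49) + 780/7) = 17827 + (-2 + 8/49 + 780/7) = 17827 + 5370/49 = 878893/49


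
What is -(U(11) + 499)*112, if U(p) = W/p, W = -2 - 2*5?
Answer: -613424/11 ≈ -55766.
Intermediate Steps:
W = -12 (W = -2 - 10 = -12)
U(p) = -12/p
-(U(11) + 499)*112 = -(-12/11 + 499)*112 = -5477*112/11 = -1*613424/11 = -613424/11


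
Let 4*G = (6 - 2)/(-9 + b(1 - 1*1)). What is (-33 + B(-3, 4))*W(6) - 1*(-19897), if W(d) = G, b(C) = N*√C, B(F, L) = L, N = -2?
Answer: 179102/9 ≈ 19900.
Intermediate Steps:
b(C) = -2*√C
G = -⅑ (G = ((6 - 2)/(-9 - 2*√(1 - 1*1)))/4 = (4/(-9 - 2*√(1 - 1)))/4 = (4/(-9 - 2*√0))/4 = (4/(-9 - 2*0))/4 = (4/(-9 + 0))/4 = (4/(-9))/4 = (4*(-⅑))/4 = (¼)*(-4/9) = -⅑ ≈ -0.11111)
W(d) = -⅑
(-33 + B(-3, 4))*W(6) - 1*(-19897) = (-33 + 4)*(-⅑) - 1*(-19897) = -29*(-⅑) + 19897 = 29/9 + 19897 = 179102/9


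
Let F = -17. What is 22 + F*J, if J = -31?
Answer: 549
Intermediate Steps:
22 + F*J = 22 - 17*(-31) = 22 + 527 = 549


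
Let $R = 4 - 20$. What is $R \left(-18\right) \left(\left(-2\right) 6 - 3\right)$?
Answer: $-4320$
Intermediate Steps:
$R = -16$ ($R = 4 - 20 = -16$)
$R \left(-18\right) \left(\left(-2\right) 6 - 3\right) = \left(-16\right) \left(-18\right) \left(\left(-2\right) 6 - 3\right) = 288 \left(-12 - 3\right) = 288 \left(-15\right) = -4320$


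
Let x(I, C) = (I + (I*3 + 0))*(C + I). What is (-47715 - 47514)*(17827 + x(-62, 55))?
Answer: -1862964927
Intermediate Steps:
x(I, C) = 4*I*(C + I) (x(I, C) = (I + (3*I + 0))*(C + I) = (I + 3*I)*(C + I) = (4*I)*(C + I) = 4*I*(C + I))
(-47715 - 47514)*(17827 + x(-62, 55)) = (-47715 - 47514)*(17827 + 4*(-62)*(55 - 62)) = -95229*(17827 + 4*(-62)*(-7)) = -95229*(17827 + 1736) = -95229*19563 = -1862964927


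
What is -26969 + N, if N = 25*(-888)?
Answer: -49169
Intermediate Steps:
N = -22200
-26969 + N = -26969 - 22200 = -49169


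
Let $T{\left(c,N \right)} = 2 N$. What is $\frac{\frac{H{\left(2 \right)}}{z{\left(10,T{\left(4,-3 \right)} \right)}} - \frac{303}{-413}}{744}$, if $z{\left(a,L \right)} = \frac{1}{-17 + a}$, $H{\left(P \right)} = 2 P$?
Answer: $- \frac{11261}{307272} \approx -0.036648$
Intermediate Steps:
$\frac{\frac{H{\left(2 \right)}}{z{\left(10,T{\left(4,-3 \right)} \right)}} - \frac{303}{-413}}{744} = \frac{\frac{2 \cdot 2}{\frac{1}{-17 + 10}} - \frac{303}{-413}}{744} = \left(\frac{4}{\frac{1}{-7}} - - \frac{303}{413}\right) \frac{1}{744} = \left(\frac{4}{- \frac{1}{7}} + \frac{303}{413}\right) \frac{1}{744} = \left(4 \left(-7\right) + \frac{303}{413}\right) \frac{1}{744} = \left(-28 + \frac{303}{413}\right) \frac{1}{744} = \left(- \frac{11261}{413}\right) \frac{1}{744} = - \frac{11261}{307272}$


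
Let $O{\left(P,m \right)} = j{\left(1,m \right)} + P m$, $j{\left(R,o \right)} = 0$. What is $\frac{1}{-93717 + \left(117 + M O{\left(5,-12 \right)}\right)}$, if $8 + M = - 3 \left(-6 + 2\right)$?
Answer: $- \frac{1}{93840} \approx -1.0656 \cdot 10^{-5}$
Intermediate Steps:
$O{\left(P,m \right)} = P m$ ($O{\left(P,m \right)} = 0 + P m = P m$)
$M = 4$ ($M = -8 - 3 \left(-6 + 2\right) = -8 - -12 = -8 + 12 = 4$)
$\frac{1}{-93717 + \left(117 + M O{\left(5,-12 \right)}\right)} = \frac{1}{-93717 + \left(117 + 4 \cdot 5 \left(-12\right)\right)} = \frac{1}{-93717 + \left(117 + 4 \left(-60\right)\right)} = \frac{1}{-93717 + \left(117 - 240\right)} = \frac{1}{-93717 - 123} = \frac{1}{-93840} = - \frac{1}{93840}$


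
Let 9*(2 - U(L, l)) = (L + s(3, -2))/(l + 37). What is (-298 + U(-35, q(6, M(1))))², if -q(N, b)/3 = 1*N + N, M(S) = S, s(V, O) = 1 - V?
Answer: 6901129/81 ≈ 85199.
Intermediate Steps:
q(N, b) = -6*N (q(N, b) = -3*(1*N + N) = -3*(N + N) = -6*N)
U(L, l) = 2 - (-2 + L)/(9*(37 + l)) (U(L, l) = 2 - (L + (1 - 1*3))/(9*(l + 37)) = 2 - (L + (1 - 3))/(9*(37 + l)) = 2 - (L - 2)/(9*(37 + l)) = 2 - (-2 + L)/(9*(37 + l)))
(-298 + U(-35, q(6, M(1))))² = (-298 + (668 - 1*(-35) + 18*(-6*6))/(9*(37 - 6*6)))² = (-298 + (668 + 35 + 18*(-36))/(9*(37 - 36)))² = (-298 + (⅑)*(668 + 35 - 648)/1)² = (-298 + (⅑)*1*55)² = (-298 + 55/9)² = (-2627/9)² = 6901129/81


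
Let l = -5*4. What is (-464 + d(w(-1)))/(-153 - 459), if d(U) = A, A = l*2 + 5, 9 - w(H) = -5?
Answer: 499/612 ≈ 0.81536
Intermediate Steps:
w(H) = 14 (w(H) = 9 - 1*(-5) = 9 + 5 = 14)
l = -20
A = -35 (A = -20*2 + 5 = -40 + 5 = -35)
d(U) = -35
(-464 + d(w(-1)))/(-153 - 459) = (-464 - 35)/(-153 - 459) = -499/(-612) = -499*(-1/612) = 499/612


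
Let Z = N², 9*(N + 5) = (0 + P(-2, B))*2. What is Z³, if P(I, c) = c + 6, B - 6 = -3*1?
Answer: 729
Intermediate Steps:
B = 3 (B = 6 - 3*1 = 6 - 3 = 3)
P(I, c) = 6 + c
N = -3 (N = -5 + ((0 + (6 + 3))*2)/9 = -5 + ((0 + 9)*2)/9 = -5 + (9*2)/9 = -5 + (⅑)*18 = -5 + 2 = -3)
Z = 9 (Z = (-3)² = 9)
Z³ = 9³ = 729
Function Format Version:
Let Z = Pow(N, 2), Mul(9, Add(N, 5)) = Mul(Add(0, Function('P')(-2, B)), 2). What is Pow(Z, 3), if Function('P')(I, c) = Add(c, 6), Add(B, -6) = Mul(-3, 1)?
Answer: 729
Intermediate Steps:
B = 3 (B = Add(6, Mul(-3, 1)) = Add(6, -3) = 3)
Function('P')(I, c) = Add(6, c)
N = -3 (N = Add(-5, Mul(Rational(1, 9), Mul(Add(0, Add(6, 3)), 2))) = Add(-5, Mul(Rational(1, 9), Mul(Add(0, 9), 2))) = Add(-5, Mul(Rational(1, 9), Mul(9, 2))) = Add(-5, Mul(Rational(1, 9), 18)) = Add(-5, 2) = -3)
Z = 9 (Z = Pow(-3, 2) = 9)
Pow(Z, 3) = Pow(9, 3) = 729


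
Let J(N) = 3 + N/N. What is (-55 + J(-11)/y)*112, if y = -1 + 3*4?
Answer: -67312/11 ≈ -6119.3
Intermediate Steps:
J(N) = 4 (J(N) = 3 + 1 = 4)
y = 11 (y = -1 + 12 = 11)
(-55 + J(-11)/y)*112 = (-55 + 4/11)*112 = -601/11*112 = -67312/11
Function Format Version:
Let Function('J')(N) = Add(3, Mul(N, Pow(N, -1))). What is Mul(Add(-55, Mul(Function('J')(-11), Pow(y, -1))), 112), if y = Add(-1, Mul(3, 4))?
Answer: Rational(-67312, 11) ≈ -6119.3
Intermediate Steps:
Function('J')(N) = 4 (Function('J')(N) = Add(3, 1) = 4)
y = 11 (y = Add(-1, 12) = 11)
Mul(Add(-55, Mul(Function('J')(-11), Pow(y, -1))), 112) = Mul(Add(-55, Mul(4, Pow(11, -1))), 112) = Mul(Add(-55, Mul(4, Rational(1, 11))), 112) = Mul(Add(-55, Rational(4, 11)), 112) = Mul(Rational(-601, 11), 112) = Rational(-67312, 11)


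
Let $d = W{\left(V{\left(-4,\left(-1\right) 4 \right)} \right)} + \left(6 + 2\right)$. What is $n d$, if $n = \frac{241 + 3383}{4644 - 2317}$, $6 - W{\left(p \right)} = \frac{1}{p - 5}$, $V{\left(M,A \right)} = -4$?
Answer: $\frac{153416}{6981} \approx 21.976$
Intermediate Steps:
$W{\left(p \right)} = 6 - \frac{1}{-5 + p}$ ($W{\left(p \right)} = 6 - \frac{1}{p - 5} = 6 - \frac{1}{-5 + p}$)
$n = \frac{3624}{2327}$ ($n = \frac{3624}{4644 - 2317} = \frac{3624}{2327} \approx 1.5574$)
$d = \frac{127}{9}$ ($d = \frac{-31 + 6 \left(-4\right)}{-5 - 4} + \left(6 + 2\right) = \frac{-31 - 24}{-9} + 8 = \left(- \frac{1}{9}\right) \left(-55\right) + 8 = \frac{55}{9} + 8 = \frac{127}{9} \approx 14.111$)
$n d = \frac{3624}{2327} \cdot \frac{127}{9} = \frac{153416}{6981}$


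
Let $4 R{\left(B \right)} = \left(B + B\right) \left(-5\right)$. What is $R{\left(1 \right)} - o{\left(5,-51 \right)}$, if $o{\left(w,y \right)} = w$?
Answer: $- \frac{15}{2} \approx -7.5$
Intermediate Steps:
$R{\left(B \right)} = - \frac{5 B}{2}$ ($R{\left(B \right)} = \frac{\left(B + B\right) \left(-5\right)}{4} = \frac{2 B \left(-5\right)}{4} = \frac{\left(-10\right) B}{4} = - \frac{5 B}{2}$)
$R{\left(1 \right)} - o{\left(5,-51 \right)} = \left(- \frac{5}{2}\right) 1 - 5 = - \frac{5}{2} - 5 = - \frac{15}{2}$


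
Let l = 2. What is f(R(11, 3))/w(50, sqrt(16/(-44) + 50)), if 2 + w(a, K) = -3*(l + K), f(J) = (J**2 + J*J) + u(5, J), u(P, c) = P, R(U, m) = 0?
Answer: 44/421 - 3*sqrt(6006)/842 ≈ -0.17161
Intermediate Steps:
f(J) = 5 + 2*J**2 (f(J) = (J**2 + J*J) + 5 = (J**2 + J**2) + 5 = 2*J**2 + 5 = 5 + 2*J**2)
w(a, K) = -8 - 3*K (w(a, K) = -2 - 3*(2 + K) = -2 + (-6 - 3*K) = -8 - 3*K)
f(R(11, 3))/w(50, sqrt(16/(-44) + 50)) = (5 + 2*0**2)/(-8 - 3*sqrt(16/(-44) + 50)) = (5 + 2*0)/(-8 - 3*sqrt(16*(-1/44) + 50)) = (5 + 0)/(-8 - 3*sqrt(-4/11 + 50)) = 5/(-8 - 3*sqrt(6006)/11)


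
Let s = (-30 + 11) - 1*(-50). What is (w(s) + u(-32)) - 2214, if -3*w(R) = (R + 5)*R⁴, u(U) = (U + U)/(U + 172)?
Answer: -387956326/35 ≈ -1.1084e+7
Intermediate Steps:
s = 31 (s = -19 + 50 = 31)
u(U) = 2*U/(172 + U) (u(U) = (2*U)/(172 + U) = 2*U/(172 + U))
w(R) = -R⁴*(5 + R)/3 (w(R) = -(R + 5)*R⁴/3 = -(5 + R)*R⁴/3 = -R⁴*(5 + R)/3)
(w(s) + u(-32)) - 2214 = ((⅓)*31⁴*(-5 - 1*31) + 2*(-32)/(172 - 32)) - 2214 = ((⅓)*923521*(-5 - 31) + 2*(-32)/140) - 2214 = ((⅓)*923521*(-36) + 2*(-32)*(1/140)) - 2214 = (-11082252 - 16/35) - 2214 = -387878836/35 - 2214 = -387956326/35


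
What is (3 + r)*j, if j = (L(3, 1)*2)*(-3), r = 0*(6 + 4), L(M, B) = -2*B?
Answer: 36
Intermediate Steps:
r = 0 (r = 0*10 = 0)
j = 12 (j = (-2*1*2)*(-3) = -2*2*(-3) = -4*(-3) = 12)
(3 + r)*j = (3 + 0)*12 = 3*12 = 36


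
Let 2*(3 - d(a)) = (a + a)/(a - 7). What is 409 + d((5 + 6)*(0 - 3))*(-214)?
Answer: -1129/20 ≈ -56.450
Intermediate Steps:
d(a) = 3 - a/(-7 + a) (d(a) = 3 - (a + a)/(2*(a - 7)) = 3 - 2*a/(2*(-7 + a)) = 3 - a/(-7 + a))
409 + d((5 + 6)*(0 - 3))*(-214) = 409 + ((-21 + 2*((5 + 6)*(0 - 3)))/(-7 + (5 + 6)*(0 - 3)))*(-214) = 409 + ((-21 + 2*(11*(-3)))/(-7 + 11*(-3)))*(-214) = 409 + ((-21 + 2*(-33))/(-7 - 33))*(-214) = 409 + ((-21 - 66)/(-40))*(-214) = 409 - 1/40*(-87)*(-214) = 409 + (87/40)*(-214) = 409 - 9309/20 = -1129/20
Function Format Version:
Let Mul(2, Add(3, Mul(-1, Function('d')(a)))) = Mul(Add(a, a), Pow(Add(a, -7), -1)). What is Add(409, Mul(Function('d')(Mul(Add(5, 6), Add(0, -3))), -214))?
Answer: Rational(-1129, 20) ≈ -56.450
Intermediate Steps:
Function('d')(a) = Add(3, Mul(-1, a, Pow(Add(-7, a), -1))) (Function('d')(a) = Add(3, Mul(Rational(-1, 2), Mul(Add(a, a), Pow(Add(a, -7), -1)))) = Add(3, Mul(Rational(-1, 2), Mul(Mul(2, a), Pow(Add(-7, a), -1)))) = Add(3, Mul(Rational(-1, 2), Mul(2, a, Pow(Add(-7, a), -1)))) = Add(3, Mul(-1, a, Pow(Add(-7, a), -1))))
Add(409, Mul(Function('d')(Mul(Add(5, 6), Add(0, -3))), -214)) = Add(409, Mul(Mul(Pow(Add(-7, Mul(Add(5, 6), Add(0, -3))), -1), Add(-21, Mul(2, Mul(Add(5, 6), Add(0, -3))))), -214)) = Add(409, Mul(Mul(Pow(Add(-7, Mul(11, -3)), -1), Add(-21, Mul(2, Mul(11, -3)))), -214)) = Add(409, Mul(Mul(Pow(Add(-7, -33), -1), Add(-21, Mul(2, -33))), -214)) = Add(409, Mul(Mul(Pow(-40, -1), Add(-21, -66)), -214)) = Add(409, Mul(Mul(Rational(-1, 40), -87), -214)) = Add(409, Mul(Rational(87, 40), -214)) = Add(409, Rational(-9309, 20)) = Rational(-1129, 20)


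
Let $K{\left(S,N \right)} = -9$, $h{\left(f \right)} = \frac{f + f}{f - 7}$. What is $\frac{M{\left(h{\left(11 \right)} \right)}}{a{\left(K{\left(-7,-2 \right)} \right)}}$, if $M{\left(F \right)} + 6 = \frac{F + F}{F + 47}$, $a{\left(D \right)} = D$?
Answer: $\frac{608}{945} \approx 0.64339$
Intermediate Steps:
$h{\left(f \right)} = \frac{2 f}{-7 + f}$
$M{\left(F \right)} = -6 + \frac{2 F}{47 + F}$ ($M{\left(F \right)} = -6 + \frac{F + F}{F + 47} = -6 + \frac{2 F}{47 + F}$)
$\frac{M{\left(h{\left(11 \right)} \right)}}{a{\left(K{\left(-7,-2 \right)} \right)}} = \frac{2 \frac{1}{47 + 2 \cdot 11 \frac{1}{-7 + 11}} \left(-141 - 2 \cdot 2 \cdot 11 \frac{1}{-7 + 11}\right)}{-9} = \frac{2 \left(-141 - 2 \cdot 2 \cdot 11 \cdot \frac{1}{4}\right)}{47 + 2 \cdot 11 \cdot \frac{1}{4}} \left(- \frac{1}{9}\right) = \frac{2 \left(-141 - 11\right)}{47 + \frac{11}{2}} \left(- \frac{1}{9}\right) = \frac{2 \left(-141 - 11\right)}{\frac{105}{2}} \left(- \frac{1}{9}\right) = 2 \cdot \frac{2}{105} \left(-152\right) \left(- \frac{1}{9}\right) = \left(- \frac{608}{105}\right) \left(- \frac{1}{9}\right) = \frac{608}{945}$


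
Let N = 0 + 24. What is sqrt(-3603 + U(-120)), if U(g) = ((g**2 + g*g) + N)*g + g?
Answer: I*sqrt(3462603) ≈ 1860.8*I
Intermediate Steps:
N = 24
U(g) = g + g*(24 + 2*g**2) (U(g) = ((g**2 + g*g) + 24)*g + g = ((g**2 + g**2) + 24)*g + g = (2*g**2 + 24)*g + g = (24 + 2*g**2)*g + g = g*(24 + 2*g**2) + g = g + g*(24 + 2*g**2))
sqrt(-3603 + U(-120)) = sqrt(-3603 - 120*(25 + 2*(-120)**2)) = sqrt(-3603 - 120*(25 + 2*14400)) = sqrt(-3603 - 120*(25 + 28800)) = sqrt(-3603 - 120*28825) = sqrt(-3603 - 3459000) = sqrt(-3462603) = I*sqrt(3462603)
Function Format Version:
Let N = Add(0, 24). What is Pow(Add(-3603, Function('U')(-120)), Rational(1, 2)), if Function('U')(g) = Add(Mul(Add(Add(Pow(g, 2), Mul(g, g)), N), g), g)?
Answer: Mul(I, Pow(3462603, Rational(1, 2))) ≈ Mul(1860.8, I)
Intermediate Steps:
N = 24
Function('U')(g) = Add(g, Mul(g, Add(24, Mul(2, Pow(g, 2))))) (Function('U')(g) = Add(Mul(Add(Add(Pow(g, 2), Mul(g, g)), 24), g), g) = Add(Mul(Add(Add(Pow(g, 2), Pow(g, 2)), 24), g), g) = Add(Mul(Add(Mul(2, Pow(g, 2)), 24), g), g) = Add(Mul(Add(24, Mul(2, Pow(g, 2))), g), g) = Add(Mul(g, Add(24, Mul(2, Pow(g, 2)))), g) = Add(g, Mul(g, Add(24, Mul(2, Pow(g, 2))))))
Pow(Add(-3603, Function('U')(-120)), Rational(1, 2)) = Pow(Add(-3603, Mul(-120, Add(25, Mul(2, Pow(-120, 2))))), Rational(1, 2)) = Pow(Add(-3603, Mul(-120, Add(25, Mul(2, 14400)))), Rational(1, 2)) = Pow(Add(-3603, Mul(-120, Add(25, 28800))), Rational(1, 2)) = Pow(Add(-3603, Mul(-120, 28825)), Rational(1, 2)) = Pow(Add(-3603, -3459000), Rational(1, 2)) = Pow(-3462603, Rational(1, 2)) = Mul(I, Pow(3462603, Rational(1, 2)))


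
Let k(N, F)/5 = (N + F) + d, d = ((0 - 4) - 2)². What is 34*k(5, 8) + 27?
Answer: 8357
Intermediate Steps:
d = 36 (d = (-4 - 2)² = (-6)² = 36)
k(N, F) = 180 + 5*F + 5*N (k(N, F) = 5*((N + F) + 36) = 5*((F + N) + 36) = 5*(36 + F + N) = 180 + 5*F + 5*N)
34*k(5, 8) + 27 = 34*(180 + 5*8 + 5*5) + 27 = 34*(180 + 40 + 25) + 27 = 34*245 + 27 = 8330 + 27 = 8357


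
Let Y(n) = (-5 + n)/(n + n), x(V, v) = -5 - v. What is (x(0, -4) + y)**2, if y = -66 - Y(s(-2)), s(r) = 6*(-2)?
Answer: 2640625/576 ≈ 4584.4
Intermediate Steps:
s(r) = -12
Y(n) = (-5 + n)/(2*n) (Y(n) = (-5 + n)/((2*n)) = (-5 + n)*(1/(2*n)) = (-5 + n)/(2*n))
y = -1601/24 (y = -66 - (-5 - 12)/(2*(-12)) = -66 - (-1)*(-17)/(2*12) = -66 - 1*17/24 = -66 - 17/24 = -1601/24 ≈ -66.708)
(x(0, -4) + y)**2 = ((-5 - 1*(-4)) - 1601/24)**2 = ((-5 + 4) - 1601/24)**2 = (-1 - 1601/24)**2 = (-1625/24)**2 = 2640625/576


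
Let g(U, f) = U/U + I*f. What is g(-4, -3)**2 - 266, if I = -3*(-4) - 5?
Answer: 134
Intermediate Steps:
I = 7 (I = 12 - 5 = 7)
g(U, f) = 1 + 7*f (g(U, f) = U/U + 7*f = 1 + 7*f)
g(-4, -3)**2 - 266 = (1 + 7*(-3))**2 - 266 = (1 - 21)**2 - 266 = (-20)**2 - 266 = 400 - 266 = 134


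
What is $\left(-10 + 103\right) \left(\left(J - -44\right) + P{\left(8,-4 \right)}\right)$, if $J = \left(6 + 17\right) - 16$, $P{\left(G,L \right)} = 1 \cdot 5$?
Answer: $5208$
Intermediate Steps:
$P{\left(G,L \right)} = 5$
$J = 7$ ($J = 23 - 16 = 7$)
$\left(-10 + 103\right) \left(\left(J - -44\right) + P{\left(8,-4 \right)}\right) = \left(-10 + 103\right) \left(\left(7 - -44\right) + 5\right) = 93 \left(\left(7 + 44\right) + 5\right) = 93 \left(51 + 5\right) = 93 \cdot 56 = 5208$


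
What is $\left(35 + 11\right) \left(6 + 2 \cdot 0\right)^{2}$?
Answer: $1656$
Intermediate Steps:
$\left(35 + 11\right) \left(6 + 2 \cdot 0\right)^{2} = 46 \left(6 + 0\right)^{2} = 46 \cdot 6^{2} = 46 \cdot 36 = 1656$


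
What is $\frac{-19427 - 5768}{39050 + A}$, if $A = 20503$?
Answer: $- \frac{25195}{59553} \approx -0.42307$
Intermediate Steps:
$\frac{-19427 - 5768}{39050 + A} = \frac{-19427 - 5768}{39050 + 20503} = - \frac{25195}{59553}$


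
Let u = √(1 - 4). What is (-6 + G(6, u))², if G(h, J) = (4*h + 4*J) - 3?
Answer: 177 + 120*I*√3 ≈ 177.0 + 207.85*I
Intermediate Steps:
u = I*√3 (u = √(-3) = I*√3 ≈ 1.732*I)
G(h, J) = -3 + 4*J + 4*h (G(h, J) = (4*J + 4*h) - 3 = -3 + 4*J + 4*h)
(-6 + G(6, u))² = (-6 + (-3 + 4*(I*√3) + 4*6))² = (-6 + (-3 + 4*I*√3 + 24))² = (-6 + (21 + 4*I*√3))² = (15 + 4*I*√3)²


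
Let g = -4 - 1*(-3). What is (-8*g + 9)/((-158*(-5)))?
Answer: 17/790 ≈ 0.021519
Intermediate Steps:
g = -1 (g = -4 + 3 = -1)
(-8*g + 9)/((-158*(-5))) = (-8*(-1) + 9)/((-158*(-5))) = (-2*(-4) + 9)/790 = (8 + 9)*(1/790) = 17*(1/790) = 17/790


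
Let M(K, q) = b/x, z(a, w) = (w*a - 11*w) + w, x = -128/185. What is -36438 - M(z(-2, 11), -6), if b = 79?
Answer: -4649449/128 ≈ -36324.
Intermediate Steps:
x = -128/185 (x = -128*1/185 = -128/185 ≈ -0.69189)
z(a, w) = -10*w + a*w (z(a, w) = (a*w - 11*w) + w = (-11*w + a*w) + w = -10*w + a*w)
M(K, q) = -14615/128 (M(K, q) = 79/(-128/185) = 79*(-185/128) = -14615/128)
-36438 - M(z(-2, 11), -6) = -36438 - 1*(-14615/128) = -36438 + 14615/128 = -4649449/128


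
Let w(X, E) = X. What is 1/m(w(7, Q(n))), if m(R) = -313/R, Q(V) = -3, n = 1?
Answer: -7/313 ≈ -0.022364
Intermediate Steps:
1/m(w(7, Q(n))) = 1/(-313/7) = -7/313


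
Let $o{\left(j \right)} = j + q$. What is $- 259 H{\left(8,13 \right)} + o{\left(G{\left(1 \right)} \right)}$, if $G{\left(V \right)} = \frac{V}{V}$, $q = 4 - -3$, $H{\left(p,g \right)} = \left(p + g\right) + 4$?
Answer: $-6467$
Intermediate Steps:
$H{\left(p,g \right)} = 4 + g + p$ ($H{\left(p,g \right)} = \left(g + p\right) + 4 = 4 + g + p$)
$q = 7$ ($q = 4 + 3 = 7$)
$G{\left(V \right)} = 1$
$o{\left(j \right)} = 7 + j$ ($o{\left(j \right)} = j + 7 = 7 + j$)
$- 259 H{\left(8,13 \right)} + o{\left(G{\left(1 \right)} \right)} = - 259 \left(4 + 13 + 8\right) + \left(7 + 1\right) = \left(-259\right) 25 + 8 = -6475 + 8 = -6467$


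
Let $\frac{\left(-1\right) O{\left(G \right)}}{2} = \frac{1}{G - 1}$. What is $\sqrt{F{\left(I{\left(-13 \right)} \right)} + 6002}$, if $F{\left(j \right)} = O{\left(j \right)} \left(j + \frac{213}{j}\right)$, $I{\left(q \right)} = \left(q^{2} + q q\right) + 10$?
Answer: $\frac{\sqrt{2430331492438}}{20126} \approx 77.46$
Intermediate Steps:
$O{\left(G \right)} = - \frac{2}{-1 + G}$ ($O{\left(G \right)} = - \frac{2}{G - 1} = - \frac{2}{-1 + G}$)
$I{\left(q \right)} = 10 + 2 q^{2}$ ($I{\left(q \right)} = \left(q^{2} + q^{2}\right) + 10 = 2 q^{2} + 10 = 10 + 2 q^{2}$)
$F{\left(j \right)} = - \frac{2 \left(j + \frac{213}{j}\right)}{-1 + j}$ ($F{\left(j \right)} = - \frac{2}{-1 + j} \left(j + \frac{213}{j}\right) = - \frac{2 \left(j + \frac{213}{j}\right)}{-1 + j}$)
$\sqrt{F{\left(I{\left(-13 \right)} \right)} + 6002} = \sqrt{\frac{2 \left(-213 - \left(10 + 2 \left(-13\right)^{2}\right)^{2}\right)}{\left(10 + 2 \left(-13\right)^{2}\right) \left(-1 + \left(10 + 2 \left(-13\right)^{2}\right)\right)} + 6002} = \sqrt{\frac{2 \left(-213 - \left(10 + 2 \cdot 169\right)^{2}\right)}{\left(10 + 2 \cdot 169\right) \left(-1 + \left(10 + 2 \cdot 169\right)\right)} + 6002} = \sqrt{\frac{2 \left(-213 - \left(10 + 338\right)^{2}\right)}{\left(10 + 338\right) \left(-1 + \left(10 + 338\right)\right)} + 6002} = \sqrt{\frac{2 \left(-213 - 348^{2}\right)}{348 \left(-1 + 348\right)} + 6002} = \sqrt{2 \cdot \frac{1}{348} \cdot \frac{1}{347} \left(-213 - 121104\right) + 6002} = \sqrt{2 \cdot \frac{1}{348} \cdot \frac{1}{347} \left(-121317\right) + 6002} = \sqrt{- \frac{40439}{20126} + 6002} = \sqrt{\frac{120755813}{20126}} = \frac{\sqrt{2430331492438}}{20126}$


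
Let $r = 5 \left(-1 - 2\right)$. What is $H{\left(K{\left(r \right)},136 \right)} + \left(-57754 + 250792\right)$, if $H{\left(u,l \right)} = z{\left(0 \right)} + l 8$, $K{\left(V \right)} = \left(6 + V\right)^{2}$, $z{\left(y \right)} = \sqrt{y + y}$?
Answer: $194126$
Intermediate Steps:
$r = -15$ ($r = 5 \left(-3\right) = -15$)
$z{\left(y \right)} = \sqrt{2} \sqrt{y}$ ($z{\left(y \right)} = \sqrt{2 y} = \sqrt{2} \sqrt{y}$)
$H{\left(u,l \right)} = 8 l$ ($H{\left(u,l \right)} = \sqrt{2} \sqrt{0} + l 8 = \sqrt{2} \cdot 0 + 8 l = 0 + 8 l = 8 l$)
$H{\left(K{\left(r \right)},136 \right)} + \left(-57754 + 250792\right) = 8 \cdot 136 + \left(-57754 + 250792\right) = 1088 + 193038 = 194126$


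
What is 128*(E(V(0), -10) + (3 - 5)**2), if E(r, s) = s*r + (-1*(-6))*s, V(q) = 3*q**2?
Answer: -7168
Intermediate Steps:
E(r, s) = 6*s + r*s (E(r, s) = r*s + 6*s = 6*s + r*s)
128*(E(V(0), -10) + (3 - 5)**2) = 128*(-10*(6 + 3*0**2) + (3 - 5)**2) = 128*(-10*(6 + 3*0) + (-2)**2) = 128*(-10*(6 + 0) + 4) = 128*(-10*6 + 4) = 128*(-60 + 4) = 128*(-56) = -7168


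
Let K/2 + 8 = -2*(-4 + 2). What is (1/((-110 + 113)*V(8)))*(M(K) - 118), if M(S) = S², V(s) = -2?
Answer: 9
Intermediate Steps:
K = -8 (K = -16 + 2*(-2*(-4 + 2)) = -16 + 2*(-2*(-2)) = -16 + 2*4 = -16 + 8 = -8)
(1/((-110 + 113)*V(8)))*(M(K) - 118) = (1/((-110 + 113)*(-2)))*((-8)² - 118) = (-½/3)*(64 - 118) = ((⅓)*(-½))*(-54) = -⅙*(-54) = 9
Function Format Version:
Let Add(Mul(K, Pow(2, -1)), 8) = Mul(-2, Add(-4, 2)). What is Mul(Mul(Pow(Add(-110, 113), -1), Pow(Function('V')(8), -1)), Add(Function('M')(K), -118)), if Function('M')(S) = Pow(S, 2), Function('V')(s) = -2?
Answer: 9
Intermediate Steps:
K = -8 (K = Add(-16, Mul(2, Mul(-2, Add(-4, 2)))) = Add(-16, Mul(2, Mul(-2, -2))) = Add(-16, Mul(2, 4)) = Add(-16, 8) = -8)
Mul(Mul(Pow(Add(-110, 113), -1), Pow(Function('V')(8), -1)), Add(Function('M')(K), -118)) = Mul(Mul(Pow(Add(-110, 113), -1), Pow(-2, -1)), Add(Pow(-8, 2), -118)) = Mul(Mul(Pow(3, -1), Rational(-1, 2)), Add(64, -118)) = Mul(Mul(Rational(1, 3), Rational(-1, 2)), -54) = Mul(Rational(-1, 6), -54) = 9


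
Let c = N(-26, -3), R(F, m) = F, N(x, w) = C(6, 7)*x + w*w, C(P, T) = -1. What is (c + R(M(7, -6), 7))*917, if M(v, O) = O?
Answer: 26593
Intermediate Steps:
N(x, w) = w**2 - x (N(x, w) = -x + w*w = -x + w**2 = w**2 - x)
c = 35 (c = (-3)**2 - 1*(-26) = 9 + 26 = 35)
(c + R(M(7, -6), 7))*917 = (35 - 6)*917 = 29*917 = 26593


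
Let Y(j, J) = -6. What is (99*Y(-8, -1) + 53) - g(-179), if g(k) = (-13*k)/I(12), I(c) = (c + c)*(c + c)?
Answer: -313943/576 ≈ -545.04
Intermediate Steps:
I(c) = 4*c**2 (I(c) = (2*c)*(2*c) = 4*c**2)
g(k) = -13*k/576 (g(k) = (-13*k)/((4*12**2)) = (-13*k)/((4*144)) = -13*k/576)
(99*Y(-8, -1) + 53) - g(-179) = (99*(-6) + 53) - (-13)*(-179)/576 = (-594 + 53) - 1*2327/576 = -541 - 2327/576 = -313943/576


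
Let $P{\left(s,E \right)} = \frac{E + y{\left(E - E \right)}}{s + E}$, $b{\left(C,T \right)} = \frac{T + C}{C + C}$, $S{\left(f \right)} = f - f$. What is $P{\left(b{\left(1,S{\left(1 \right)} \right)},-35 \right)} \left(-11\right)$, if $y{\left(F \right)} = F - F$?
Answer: $- \frac{770}{69} \approx -11.159$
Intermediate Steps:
$S{\left(f \right)} = 0$
$b{\left(C,T \right)} = \frac{C + T}{2 C}$
$y{\left(F \right)} = 0$
$P{\left(s,E \right)} = \frac{E}{E + s}$ ($P{\left(s,E \right)} = \frac{E + 0}{s + E} = \frac{E}{E + s}$)
$P{\left(b{\left(1,S{\left(1 \right)} \right)},-35 \right)} \left(-11\right) = - \frac{35}{-35 + \frac{1 + 0}{2 \cdot 1}} \left(-11\right) = - \frac{35}{-35 + \frac{1}{2} \cdot 1 \cdot 1} \left(-11\right) = - \frac{35}{-35 + \frac{1}{2}} \left(-11\right) = - \frac{35}{- \frac{69}{2}} \left(-11\right) = \left(-35\right) \left(- \frac{2}{69}\right) \left(-11\right) = \frac{70}{69} \left(-11\right) = - \frac{770}{69}$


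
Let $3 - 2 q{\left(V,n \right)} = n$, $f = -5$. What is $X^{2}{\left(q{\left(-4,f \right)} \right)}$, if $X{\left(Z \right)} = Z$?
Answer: $16$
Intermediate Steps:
$q{\left(V,n \right)} = \frac{3}{2} - \frac{n}{2}$
$X^{2}{\left(q{\left(-4,f \right)} \right)} = \left(\frac{3}{2} - - \frac{5}{2}\right)^{2} = \left(\frac{3}{2} + \frac{5}{2}\right)^{2} = 4^{2} = 16$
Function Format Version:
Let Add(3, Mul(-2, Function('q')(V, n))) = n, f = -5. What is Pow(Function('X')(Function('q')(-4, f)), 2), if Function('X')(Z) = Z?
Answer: 16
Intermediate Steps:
Function('q')(V, n) = Add(Rational(3, 2), Mul(Rational(-1, 2), n))
Pow(Function('X')(Function('q')(-4, f)), 2) = Pow(Add(Rational(3, 2), Mul(Rational(-1, 2), -5)), 2) = Pow(Add(Rational(3, 2), Rational(5, 2)), 2) = Pow(4, 2) = 16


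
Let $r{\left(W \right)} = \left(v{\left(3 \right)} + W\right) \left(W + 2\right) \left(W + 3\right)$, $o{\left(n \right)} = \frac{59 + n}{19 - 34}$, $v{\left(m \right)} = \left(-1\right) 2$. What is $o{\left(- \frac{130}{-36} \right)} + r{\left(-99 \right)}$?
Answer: $- \frac{253939367}{270} \approx -9.4052 \cdot 10^{5}$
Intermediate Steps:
$v{\left(m \right)} = -2$
$o{\left(n \right)} = - \frac{59}{15} - \frac{n}{15}$ ($o{\left(n \right)} = \frac{59 + n}{-15} = \left(59 + n\right) \left(- \frac{1}{15}\right) = - \frac{59}{15} - \frac{n}{15}$)
$r{\left(W \right)} = \left(-2 + W\right) \left(2 + W\right) \left(3 + W\right)$ ($r{\left(W \right)} = \left(-2 + W\right) \left(W + 2\right) \left(W + 3\right) = \left(-2 + W\right) \left(2 + W\right) \left(3 + W\right)$)
$o{\left(- \frac{130}{-36} \right)} + r{\left(-99 \right)} = \left(- \frac{59}{15} - \frac{\left(-130\right) \frac{1}{-36}}{15}\right) + \left(-12 + \left(-99\right)^{3} - -396 + 3 \left(-99\right)^{2}\right) = \left(- \frac{59}{15} - \frac{\left(-130\right) \left(- \frac{1}{36}\right)}{15}\right) + \left(-12 - 970299 + 396 + 3 \cdot 9801\right) = \left(- \frac{59}{15} - \frac{13}{54}\right) + \left(-12 - 970299 + 396 + 29403\right) = \left(- \frac{59}{15} - \frac{13}{54}\right) - 940512 = - \frac{1127}{270} - 940512 = - \frac{253939367}{270}$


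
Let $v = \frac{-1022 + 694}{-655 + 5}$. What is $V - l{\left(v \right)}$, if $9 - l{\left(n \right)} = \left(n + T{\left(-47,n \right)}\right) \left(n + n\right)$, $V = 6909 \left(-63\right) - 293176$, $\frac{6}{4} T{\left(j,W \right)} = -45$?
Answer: $- \frac{76945886708}{105625} \approx -7.2848 \cdot 10^{5}$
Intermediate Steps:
$T{\left(j,W \right)} = -30$ ($T{\left(j,W \right)} = \frac{2}{3} \left(-45\right) = -30$)
$v = \frac{164}{325}$ ($v = - \frac{328}{-650} = \left(-328\right) \left(- \frac{1}{650}\right) = \frac{164}{325} \approx 0.50462$)
$V = -728443$ ($V = -435267 - 293176 = -728443$)
$l{\left(n \right)} = 9 - 2 n \left(-30 + n\right)$ ($l{\left(n \right)} = 9 - \left(n - 30\right) \left(n + n\right) = 9 - \left(-30 + n\right) 2 n = 9 - 2 n \left(-30 + n\right)$)
$V - l{\left(v \right)} = -728443 - \left(9 - 2 \left(\frac{164}{325}\right)^{2} + 60 \cdot \frac{164}{325}\right) = -728443 - \left(9 - \frac{53792}{105625} + \frac{1968}{65}\right) = -728443 - \frac{4094833}{105625} = - \frac{76945886708}{105625}$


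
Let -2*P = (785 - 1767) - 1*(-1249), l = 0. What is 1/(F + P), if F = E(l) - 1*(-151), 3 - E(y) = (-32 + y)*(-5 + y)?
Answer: -2/279 ≈ -0.0071685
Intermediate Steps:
E(y) = 3 - (-32 + y)*(-5 + y)
F = -6 (F = (-157 - 1*0**2 + 37*0) - 1*(-151) = (-157 - 1*0 + 0) + 151 = (-157 + 0 + 0) + 151 = -157 + 151 = -6)
P = -267/2 (P = -((785 - 1767) - 1*(-1249))/2 = -(-982 + 1249)/2 = -1/2*267 = -267/2 ≈ -133.50)
1/(F + P) = 1/(-6 - 267/2) = 1/(-279/2) = -2/279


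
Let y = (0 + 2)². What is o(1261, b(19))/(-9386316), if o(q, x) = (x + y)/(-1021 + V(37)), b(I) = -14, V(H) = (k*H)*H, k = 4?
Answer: 1/4181603778 ≈ 2.3914e-10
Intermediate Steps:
V(H) = 4*H² (V(H) = (4*H)*H = 4*H²)
y = 4 (y = 2² = 4)
o(q, x) = 4/4455 + x/4455 (o(q, x) = (x + 4)/(-1021 + 4*37²) = (4 + x)/(-1021 + 4*1369) = (4 + x)/(-1021 + 5476) = (4 + x)/4455 = (4 + x)*(1/4455) = 4/4455 + x/4455)
o(1261, b(19))/(-9386316) = (4/4455 + (1/4455)*(-14))/(-9386316) = (4/4455 - 14/4455)*(-1/9386316) = -2/891*(-1/9386316) = 1/4181603778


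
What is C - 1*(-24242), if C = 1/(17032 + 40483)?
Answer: 1394278631/57515 ≈ 24242.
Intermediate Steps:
C = 1/57515 ≈ 1.7387e-5
C - 1*(-24242) = 1/57515 - 1*(-24242) = 1/57515 + 24242 = 1394278631/57515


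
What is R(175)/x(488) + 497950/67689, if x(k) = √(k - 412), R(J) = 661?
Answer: 21650/2943 + 661*√19/38 ≈ 83.178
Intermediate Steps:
x(k) = √(-412 + k)
R(175)/x(488) + 497950/67689 = 661/(√(-412 + 488)) + 497950/67689 = 661/(√76) + 497950*(1/67689) = 661/((2*√19)) + 21650/2943 = 661*(√19/38) + 21650/2943 = 661*√19/38 + 21650/2943 = 21650/2943 + 661*√19/38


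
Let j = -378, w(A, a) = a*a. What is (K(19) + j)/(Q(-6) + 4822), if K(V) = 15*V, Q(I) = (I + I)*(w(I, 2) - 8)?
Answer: -93/4870 ≈ -0.019096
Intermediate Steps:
w(A, a) = a²
Q(I) = -8*I (Q(I) = (I + I)*(2² - 8) = (2*I)*(4 - 8) = (2*I)*(-4) = -8*I)
(K(19) + j)/(Q(-6) + 4822) = (15*19 - 378)/(-8*(-6) + 4822) = (285 - 378)/(48 + 4822) = -93/4870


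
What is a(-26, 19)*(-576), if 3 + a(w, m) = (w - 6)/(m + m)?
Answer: 42048/19 ≈ 2213.1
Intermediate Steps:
a(w, m) = -3 + (-6 + w)/(2*m) (a(w, m) = -3 + (w - 6)/(m + m) = -3 + (-6 + w)/((2*m)) = -3 + (-6 + w)*(1/(2*m)) = -3 + (-6 + w)/(2*m))
a(-26, 19)*(-576) = ((½)*(-6 - 26 - 6*19)/19)*(-576) = ((½)*(1/19)*(-6 - 26 - 114))*(-576) = ((½)*(1/19)*(-146))*(-576) = -73/19*(-576) = 42048/19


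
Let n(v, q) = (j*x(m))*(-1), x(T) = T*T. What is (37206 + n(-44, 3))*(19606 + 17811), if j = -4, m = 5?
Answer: 1395878602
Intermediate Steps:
x(T) = T²
n(v, q) = 100 (n(v, q) = -4*5²*(-1) = -4*25*(-1) = -100*(-1) = 100)
(37206 + n(-44, 3))*(19606 + 17811) = (37206 + 100)*(19606 + 17811) = 37306*37417 = 1395878602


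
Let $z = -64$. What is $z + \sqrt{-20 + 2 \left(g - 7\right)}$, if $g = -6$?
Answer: $-64 + i \sqrt{46} \approx -64.0 + 6.7823 i$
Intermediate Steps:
$z + \sqrt{-20 + 2 \left(g - 7\right)} = -64 + \sqrt{-20 + 2 \left(-6 - 7\right)} = -64 + \sqrt{-20 + 2 \left(-13\right)} = -64 + \sqrt{-20 - 26} = -64 + \sqrt{-46} = -64 + i \sqrt{46}$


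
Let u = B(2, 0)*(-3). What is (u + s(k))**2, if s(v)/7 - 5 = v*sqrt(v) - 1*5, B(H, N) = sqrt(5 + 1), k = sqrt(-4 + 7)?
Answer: (-3*sqrt(6) + 7*3**(3/4))**2 ≈ 74.099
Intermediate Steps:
k = sqrt(3) ≈ 1.7320
B(H, N) = sqrt(6)
s(v) = 7*v**(3/2) (s(v) = 35 + 7*(v*sqrt(v) - 1*5) = 35 + 7*(v**(3/2) - 5) = 35 + 7*(-5 + v**(3/2)) = 35 + (-35 + 7*v**(3/2)) = 7*v**(3/2))
u = -3*sqrt(6) (u = sqrt(6)*(-3) = -3*sqrt(6) ≈ -7.3485)
(u + s(k))**2 = (-3*sqrt(6) + 7*(sqrt(3))**(3/2))**2 = (-3*sqrt(6) + 7*3**(3/4))**2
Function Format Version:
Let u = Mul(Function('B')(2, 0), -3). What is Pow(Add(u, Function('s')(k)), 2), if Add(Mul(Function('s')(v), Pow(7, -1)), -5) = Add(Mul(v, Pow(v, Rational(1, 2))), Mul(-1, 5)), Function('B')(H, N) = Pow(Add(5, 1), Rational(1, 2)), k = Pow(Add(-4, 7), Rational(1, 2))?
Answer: Pow(Add(Mul(-3, Pow(6, Rational(1, 2))), Mul(7, Pow(3, Rational(3, 4)))), 2) ≈ 74.099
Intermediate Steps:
k = Pow(3, Rational(1, 2)) ≈ 1.7320
Function('B')(H, N) = Pow(6, Rational(1, 2))
Function('s')(v) = Mul(7, Pow(v, Rational(3, 2))) (Function('s')(v) = Add(35, Mul(7, Add(Mul(v, Pow(v, Rational(1, 2))), Mul(-1, 5)))) = Add(35, Mul(7, Add(Pow(v, Rational(3, 2)), -5))) = Add(35, Mul(7, Add(-5, Pow(v, Rational(3, 2))))) = Add(35, Add(-35, Mul(7, Pow(v, Rational(3, 2))))) = Mul(7, Pow(v, Rational(3, 2))))
u = Mul(-3, Pow(6, Rational(1, 2))) (u = Mul(Pow(6, Rational(1, 2)), -3) = Mul(-3, Pow(6, Rational(1, 2))) ≈ -7.3485)
Pow(Add(u, Function('s')(k)), 2) = Pow(Add(Mul(-3, Pow(6, Rational(1, 2))), Mul(7, Pow(Pow(3, Rational(1, 2)), Rational(3, 2)))), 2) = Pow(Add(Mul(-3, Pow(6, Rational(1, 2))), Mul(7, Pow(3, Rational(3, 4)))), 2)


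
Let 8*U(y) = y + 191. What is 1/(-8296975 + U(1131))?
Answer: -4/33187239 ≈ -1.2053e-7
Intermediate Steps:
U(y) = 191/8 + y/8 (U(y) = (y + 191)/8 = (191 + y)/8 = 191/8 + y/8)
1/(-8296975 + U(1131)) = 1/(-8296975 + (191/8 + (⅛)*1131)) = 1/(-8296975 + (191/8 + 1131/8)) = 1/(-8296975 + 661/4) = 1/(-33187239/4) = -4/33187239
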